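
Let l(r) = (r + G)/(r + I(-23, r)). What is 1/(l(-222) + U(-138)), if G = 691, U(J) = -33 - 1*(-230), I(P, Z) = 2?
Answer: 220/42871 ≈ 0.0051317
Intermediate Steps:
U(J) = 197 (U(J) = -33 + 230 = 197)
l(r) = (691 + r)/(2 + r) (l(r) = (r + 691)/(r + 2) = (691 + r)/(2 + r))
1/(l(-222) + U(-138)) = 1/((691 - 222)/(2 - 222) + 197) = 1/(469/(-220) + 197) = 1/(-1/220*469 + 197) = 1/(-469/220 + 197) = 1/(42871/220) = 220/42871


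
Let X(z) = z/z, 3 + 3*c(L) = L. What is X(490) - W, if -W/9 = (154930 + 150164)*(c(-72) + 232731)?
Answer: 638974839277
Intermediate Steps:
c(L) = -1 + L/3
X(z) = 1
W = -638974839276 (W = -9*(154930 + 150164)*((-1 + (⅓)*(-72)) + 232731) = -2745846*((-1 - 24) + 232731) = -2745846*(-25 + 232731) = -2745846*232706 = -9*70997204364 = -638974839276)
X(490) - W = 1 - 1*(-638974839276) = 1 + 638974839276 = 638974839277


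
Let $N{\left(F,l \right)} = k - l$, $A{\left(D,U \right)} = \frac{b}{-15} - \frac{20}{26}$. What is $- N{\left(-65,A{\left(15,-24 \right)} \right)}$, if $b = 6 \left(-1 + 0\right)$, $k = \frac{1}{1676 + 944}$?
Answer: $- \frac{12589}{34060} \approx -0.36961$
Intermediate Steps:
$k = \frac{1}{2620} \approx 0.00038168$
$b = -6$ ($b = 6 \left(-1\right) = -6$)
$A{\left(D,U \right)} = - \frac{24}{65}$ ($A{\left(D,U \right)} = - \frac{6}{-15} - \frac{20}{26} = \left(-6\right) \left(- \frac{1}{15}\right) - \frac{10}{13} = \frac{2}{5} - \frac{10}{13} = - \frac{24}{65}$)
$N{\left(F,l \right)} = \frac{1}{2620} - l$
$- N{\left(-65,A{\left(15,-24 \right)} \right)} = - (\frac{1}{2620} - - \frac{24}{65}) = - (\frac{1}{2620} + \frac{24}{65}) = \left(-1\right) \frac{12589}{34060} = - \frac{12589}{34060}$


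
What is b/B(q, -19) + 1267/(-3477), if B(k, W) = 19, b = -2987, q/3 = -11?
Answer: -547888/3477 ≈ -157.57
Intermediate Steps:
q = -33 (q = 3*(-11) = -33)
b/B(q, -19) + 1267/(-3477) = -2987/19 + 1267/(-3477) = -2987*1/19 + 1267*(-1/3477) = -2987/19 - 1267/3477 = -547888/3477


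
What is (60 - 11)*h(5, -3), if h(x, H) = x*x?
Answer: 1225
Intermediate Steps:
h(x, H) = x²
(60 - 11)*h(5, -3) = (60 - 11)*5² = 49*25 = 1225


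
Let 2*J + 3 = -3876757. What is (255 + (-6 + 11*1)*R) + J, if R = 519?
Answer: -1935530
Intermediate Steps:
J = -1938380 (J = -3/2 + (1/2)*(-3876757) = -3/2 - 3876757/2 = -1938380)
(255 + (-6 + 11*1)*R) + J = (255 + (-6 + 11*1)*519) - 1938380 = (255 + (-6 + 11)*519) - 1938380 = (255 + 5*519) - 1938380 = (255 + 2595) - 1938380 = 2850 - 1938380 = -1935530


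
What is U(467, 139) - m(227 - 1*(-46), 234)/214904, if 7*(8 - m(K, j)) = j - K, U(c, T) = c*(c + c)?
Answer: 656154778289/1504328 ≈ 4.3618e+5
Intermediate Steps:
U(c, T) = 2*c² (U(c, T) = c*(2*c) = 2*c²)
m(K, j) = 8 - j/7 + K/7 (m(K, j) = 8 - (j - K)/7 = 8 + (-j/7 + K/7) = 8 - j/7 + K/7)
U(467, 139) - m(227 - 1*(-46), 234)/214904 = 2*467² - (8 - ⅐*234 + (227 - 1*(-46))/7)/214904 = 2*218089 - (8 - 234/7 + (227 + 46)/7)/214904 = 436178 - (8 - 234/7 + (⅐)*273)/214904 = 436178 - (8 - 234/7 + 39)/214904 = 436178 - 95/(7*214904) = 436178 - 1*95/1504328 = 436178 - 95/1504328 = 656154778289/1504328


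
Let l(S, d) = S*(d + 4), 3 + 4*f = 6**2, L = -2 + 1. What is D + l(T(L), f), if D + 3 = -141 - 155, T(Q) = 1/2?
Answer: -2343/8 ≈ -292.88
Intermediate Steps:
L = -1
T(Q) = 1/2
f = 33/4 (f = -3/4 + (1/4)*6**2 = -3/4 + (1/4)*36 = -3/4 + 9 = 33/4 ≈ 8.2500)
l(S, d) = S*(4 + d)
D = -299 (D = -3 + (-141 - 155) = -3 - 296 = -299)
D + l(T(L), f) = -299 + (4 + 33/4)/2 = -299 + (1/2)*(49/4) = -299 + 49/8 = -2343/8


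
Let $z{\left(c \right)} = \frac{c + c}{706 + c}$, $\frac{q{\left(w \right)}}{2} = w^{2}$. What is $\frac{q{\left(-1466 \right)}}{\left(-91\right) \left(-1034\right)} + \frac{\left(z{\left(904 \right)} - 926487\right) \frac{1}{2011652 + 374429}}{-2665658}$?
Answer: $\frac{1572010325053379037571}{34412750645814230690} \approx 45.681$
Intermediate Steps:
$q{\left(w \right)} = 2 w^{2}$
$z{\left(c \right)} = \frac{2 c}{706 + c}$
$\frac{q{\left(-1466 \right)}}{\left(-91\right) \left(-1034\right)} + \frac{\left(z{\left(904 \right)} - 926487\right) \frac{1}{2011652 + 374429}}{-2665658} = \frac{2 \left(-1466\right)^{2}}{\left(-91\right) \left(-1034\right)} + \frac{\left(2 \cdot 904 \frac{1}{706 + 904} - 926487\right) \frac{1}{2011652 + 374429}}{-2665658} = \frac{2 \cdot 2149156}{94094} + \frac{2 \cdot 904 \cdot \frac{1}{1610} - 926487}{2386081} \left(- \frac{1}{2665658}\right) = 4298312 \cdot \frac{1}{94094} + \left(2 \cdot 904 \cdot \frac{1}{1610} - 926487\right) \frac{1}{2386081} \left(- \frac{1}{2665658}\right) = \frac{2149156}{47047} + \left(\frac{904}{805} - 926487\right) \frac{1}{2386081} \left(- \frac{1}{2665658}\right) = \frac{2149156}{47047} + \left(- \frac{745821131}{805}\right) \frac{1}{2386081} \left(- \frac{1}{2665658}\right) = \frac{2149156}{47047} - - \frac{745821131}{5120183104569890} = \frac{2149156}{47047} + \frac{745821131}{5120183104569890} = \frac{1572010325053379037571}{34412750645814230690}$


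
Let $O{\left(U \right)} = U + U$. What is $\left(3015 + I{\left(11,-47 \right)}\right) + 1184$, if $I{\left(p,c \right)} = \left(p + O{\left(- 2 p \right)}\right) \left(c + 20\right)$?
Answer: $5090$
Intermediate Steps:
$O{\left(U \right)} = 2 U$
$I{\left(p,c \right)} = - 3 p \left(20 + c\right)$ ($I{\left(p,c \right)} = \left(p + 2 \left(- 2 p\right)\right) \left(c + 20\right) = \left(p - 4 p\right) \left(20 + c\right) = - 3 p \left(20 + c\right)$)
$\left(3015 + I{\left(11,-47 \right)}\right) + 1184 = \left(3015 + 3 \cdot 11 \left(-20 - -47\right)\right) + 1184 = \left(3015 + 3 \cdot 11 \left(-20 + 47\right)\right) + 1184 = \left(3015 + 3 \cdot 11 \cdot 27\right) + 1184 = \left(3015 + 891\right) + 1184 = 3906 + 1184 = 5090$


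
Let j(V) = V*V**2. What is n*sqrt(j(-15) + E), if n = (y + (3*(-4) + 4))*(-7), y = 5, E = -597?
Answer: 42*I*sqrt(993) ≈ 1323.5*I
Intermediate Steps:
j(V) = V**3
n = 21 (n = (5 + (3*(-4) + 4))*(-7) = (5 + (-12 + 4))*(-7) = (5 - 8)*(-7) = -3*(-7) = 21)
n*sqrt(j(-15) + E) = 21*sqrt((-15)**3 - 597) = 21*sqrt(-3375 - 597) = 21*sqrt(-3972) = 21*(2*I*sqrt(993)) = 42*I*sqrt(993)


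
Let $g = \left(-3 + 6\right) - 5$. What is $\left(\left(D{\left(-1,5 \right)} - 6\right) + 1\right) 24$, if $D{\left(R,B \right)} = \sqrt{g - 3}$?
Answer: $-120 + 24 i \sqrt{5} \approx -120.0 + 53.666 i$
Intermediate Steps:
$g = -2$ ($g = 3 - 5 = -2$)
$D{\left(R,B \right)} = i \sqrt{5}$ ($D{\left(R,B \right)} = \sqrt{-2 - 3} = \sqrt{-5} = i \sqrt{5}$)
$\left(\left(D{\left(-1,5 \right)} - 6\right) + 1\right) 24 = \left(\left(i \sqrt{5} - 6\right) + 1\right) 24 = \left(\left(-6 + i \sqrt{5}\right) + 1\right) 24 = \left(-5 + i \sqrt{5}\right) 24 = -120 + 24 i \sqrt{5}$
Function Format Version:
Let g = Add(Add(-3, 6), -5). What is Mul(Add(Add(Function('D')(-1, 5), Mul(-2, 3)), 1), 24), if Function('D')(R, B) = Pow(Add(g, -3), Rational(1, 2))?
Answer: Add(-120, Mul(24, I, Pow(5, Rational(1, 2)))) ≈ Add(-120.00, Mul(53.666, I))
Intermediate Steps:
g = -2 (g = Add(3, -5) = -2)
Function('D')(R, B) = Mul(I, Pow(5, Rational(1, 2))) (Function('D')(R, B) = Pow(Add(-2, -3), Rational(1, 2)) = Pow(-5, Rational(1, 2)) = Mul(I, Pow(5, Rational(1, 2))))
Mul(Add(Add(Function('D')(-1, 5), Mul(-2, 3)), 1), 24) = Mul(Add(Add(Mul(I, Pow(5, Rational(1, 2))), Mul(-2, 3)), 1), 24) = Mul(Add(Add(Mul(I, Pow(5, Rational(1, 2))), -6), 1), 24) = Mul(Add(Add(-6, Mul(I, Pow(5, Rational(1, 2)))), 1), 24) = Mul(Add(-5, Mul(I, Pow(5, Rational(1, 2)))), 24) = Add(-120, Mul(24, I, Pow(5, Rational(1, 2))))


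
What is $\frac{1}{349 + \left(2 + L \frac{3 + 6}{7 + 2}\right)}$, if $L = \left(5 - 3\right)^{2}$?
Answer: $\frac{1}{355} \approx 0.0028169$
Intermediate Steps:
$L = 4$ ($L = 2^{2} = 4$)
$\frac{1}{349 + \left(2 + L \frac{3 + 6}{7 + 2}\right)} = \frac{1}{349 + \left(2 + 4 \frac{3 + 6}{7 + 2}\right)} = \frac{1}{349 + \left(2 + 4 \cdot \frac{9}{9}\right)} = \frac{1}{349 + \left(2 + 4 \cdot 9 \cdot \frac{1}{9}\right)} = \frac{1}{349 + \left(2 + 4 \cdot 1\right)} = \frac{1}{349 + \left(2 + 4\right)} = \frac{1}{349 + 6} = \frac{1}{355}$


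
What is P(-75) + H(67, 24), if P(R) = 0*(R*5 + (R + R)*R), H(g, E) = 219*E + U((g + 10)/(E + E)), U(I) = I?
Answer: 252365/48 ≈ 5257.6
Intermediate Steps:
H(g, E) = 219*E + (10 + g)/(2*E) (H(g, E) = 219*E + (g + 10)/(E + E) = 219*E + (10 + g)/((2*E)) = 219*E + (10 + g)*(1/(2*E)) = 219*E + (10 + g)/(2*E))
P(R) = 0 (P(R) = 0*(5*R + (2*R)*R) = 0*(5*R + 2*R²) = 0*(2*R² + 5*R) = 0)
P(-75) + H(67, 24) = 0 + (½)*(10 + 67 + 438*24²)/24 = 0 + (½)*(1/24)*(10 + 67 + 438*576) = 0 + (½)*(1/24)*(10 + 67 + 252288) = 0 + (½)*(1/24)*252365 = 0 + 252365/48 = 252365/48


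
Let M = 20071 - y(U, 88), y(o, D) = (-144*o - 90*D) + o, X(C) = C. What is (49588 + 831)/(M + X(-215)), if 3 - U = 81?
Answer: 50419/16622 ≈ 3.0333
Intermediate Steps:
U = -78 (U = 3 - 1*81 = 3 - 81 = -78)
y(o, D) = -143*o - 90*D
M = 16837 (M = 20071 - (-143*(-78) - 90*88) = 20071 - (11154 - 7920) = 20071 - 1*3234 = 20071 - 3234 = 16837)
(49588 + 831)/(M + X(-215)) = (49588 + 831)/(16837 - 215) = 50419/16622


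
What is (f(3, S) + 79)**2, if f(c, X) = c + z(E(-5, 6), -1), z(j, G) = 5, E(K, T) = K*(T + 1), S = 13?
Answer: 7569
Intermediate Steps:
E(K, T) = K*(1 + T)
f(c, X) = 5 + c (f(c, X) = c + 5 = 5 + c)
(f(3, S) + 79)**2 = ((5 + 3) + 79)**2 = (8 + 79)**2 = 87**2 = 7569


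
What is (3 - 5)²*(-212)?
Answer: -848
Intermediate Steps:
(3 - 5)²*(-212) = (-2)²*(-212) = 4*(-212) = -848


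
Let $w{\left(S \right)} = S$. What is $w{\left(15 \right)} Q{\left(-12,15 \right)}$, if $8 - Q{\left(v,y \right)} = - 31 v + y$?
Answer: $-5685$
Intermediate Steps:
$Q{\left(v,y \right)} = 8 - y + 31 v$ ($Q{\left(v,y \right)} = 8 - \left(- 31 v + y\right) = 8 - \left(y - 31 v\right) = 8 + \left(- y + 31 v\right) = 8 - y + 31 v$)
$w{\left(15 \right)} Q{\left(-12,15 \right)} = 15 \left(8 - 15 + 31 \left(-12\right)\right) = 15 \left(8 - 15 - 372\right) = 15 \left(-379\right) = -5685$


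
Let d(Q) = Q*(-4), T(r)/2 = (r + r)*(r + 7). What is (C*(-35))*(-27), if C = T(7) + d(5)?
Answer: 351540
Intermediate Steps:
T(r) = 4*r*(7 + r) (T(r) = 2*((r + r)*(r + 7)) = 2*((2*r)*(7 + r)) = 2*(2*r*(7 + r)) = 4*r*(7 + r))
d(Q) = -4*Q
C = 372 (C = 4*7*(7 + 7) - 4*5 = 4*7*14 - 20 = 392 - 20 = 372)
(C*(-35))*(-27) = (372*(-35))*(-27) = -13020*(-27) = 351540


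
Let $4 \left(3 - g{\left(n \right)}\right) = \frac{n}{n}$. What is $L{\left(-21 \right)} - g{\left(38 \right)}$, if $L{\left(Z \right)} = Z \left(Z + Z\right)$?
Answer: $\frac{3517}{4} \approx 879.25$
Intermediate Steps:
$g{\left(n \right)} = \frac{11}{4}$ ($g{\left(n \right)} = 3 - \frac{n \frac{1}{n}}{4} = 3 - \frac{1}{4} = \frac{11}{4}$)
$L{\left(Z \right)} = 2 Z^{2}$ ($L{\left(Z \right)} = Z 2 Z = 2 Z^{2}$)
$L{\left(-21 \right)} - g{\left(38 \right)} = 2 \left(-21\right)^{2} - \frac{11}{4} = 2 \cdot 441 - \frac{11}{4} = 882 - \frac{11}{4} = \frac{3517}{4}$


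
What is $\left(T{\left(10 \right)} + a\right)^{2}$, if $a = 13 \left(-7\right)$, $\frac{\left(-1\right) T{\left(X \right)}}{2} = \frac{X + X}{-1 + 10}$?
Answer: $\frac{737881}{81} \approx 9109.6$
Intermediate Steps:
$T{\left(X \right)} = - \frac{4 X}{9}$ ($T{\left(X \right)} = - 2 \frac{X + X}{-1 + 10} = - 2 \frac{2 X}{9} = - \frac{4 X}{9}$)
$a = -91$
$\left(T{\left(10 \right)} + a\right)^{2} = \left(\left(- \frac{4}{9}\right) 10 - 91\right)^{2} = \left(- \frac{40}{9} - 91\right)^{2} = \left(- \frac{859}{9}\right)^{2} = \frac{737881}{81}$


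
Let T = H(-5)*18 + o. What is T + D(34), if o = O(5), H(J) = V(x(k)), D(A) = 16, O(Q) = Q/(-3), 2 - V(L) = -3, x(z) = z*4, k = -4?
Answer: 313/3 ≈ 104.33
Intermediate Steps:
x(z) = 4*z
V(L) = 5 (V(L) = 2 - 1*(-3) = 2 + 3 = 5)
O(Q) = -Q/3 (O(Q) = Q*(-1/3) = -Q/3)
H(J) = 5
o = -5/3 (o = -1/3*5 = -5/3 ≈ -1.6667)
T = 265/3 (T = 5*18 - 5/3 = 90 - 5/3 = 265/3 ≈ 88.333)
T + D(34) = 265/3 + 16 = 313/3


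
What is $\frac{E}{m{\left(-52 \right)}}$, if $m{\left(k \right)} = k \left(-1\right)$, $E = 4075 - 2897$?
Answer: $\frac{589}{26} \approx 22.654$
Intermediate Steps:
$E = 1178$
$m{\left(k \right)} = - k$
$\frac{E}{m{\left(-52 \right)}} = \frac{1178}{\left(-1\right) \left(-52\right)} = \frac{1178}{52} = 1178 \cdot \frac{1}{52} = \frac{589}{26}$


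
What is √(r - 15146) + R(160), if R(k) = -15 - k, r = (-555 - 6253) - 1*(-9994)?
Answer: -175 + 2*I*√2990 ≈ -175.0 + 109.36*I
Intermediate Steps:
r = 3186 (r = -6808 + 9994 = 3186)
√(r - 15146) + R(160) = √(3186 - 15146) + (-15 - 1*160) = √(-11960) + (-15 - 160) = 2*I*√2990 - 175 = -175 + 2*I*√2990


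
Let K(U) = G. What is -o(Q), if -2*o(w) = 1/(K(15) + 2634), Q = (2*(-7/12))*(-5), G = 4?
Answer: 1/5276 ≈ 0.00018954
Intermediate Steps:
K(U) = 4
Q = 35/6 (Q = (2*(-7*1/12))*(-5) = (2*(-7/12))*(-5) = -7/6*(-5) = 35/6 ≈ 5.8333)
o(w) = -1/5276 (o(w) = -1/(2*(4 + 2634)) = -1/2/2638 = -1/2*1/2638 = -1/5276)
-o(Q) = -1*(-1/5276) = 1/5276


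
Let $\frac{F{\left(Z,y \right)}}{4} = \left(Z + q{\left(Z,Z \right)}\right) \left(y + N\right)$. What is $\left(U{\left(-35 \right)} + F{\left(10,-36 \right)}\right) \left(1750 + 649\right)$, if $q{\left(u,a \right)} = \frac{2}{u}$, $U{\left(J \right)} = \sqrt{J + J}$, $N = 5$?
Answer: $- \frac{15171276}{5} + 2399 i \sqrt{70} \approx -3.0343 \cdot 10^{6} + 20071.0 i$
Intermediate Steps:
$U{\left(J \right)} = \sqrt{2} \sqrt{J}$ ($U{\left(J \right)} = \sqrt{2 J} = \sqrt{2} \sqrt{J}$)
$F{\left(Z,y \right)} = 4 \left(5 + y\right) \left(Z + \frac{2}{Z}\right)$ ($F{\left(Z,y \right)} = 4 \left(Z + \frac{2}{Z}\right) \left(y + 5\right) = 4 \left(Z + \frac{2}{Z}\right) \left(5 + y\right) = 4 \left(5 + y\right) \left(Z + \frac{2}{Z}\right)$)
$\left(U{\left(-35 \right)} + F{\left(10,-36 \right)}\right) \left(1750 + 649\right) = \left(\sqrt{2} \sqrt{-35} + \frac{4 \left(10 + 2 \left(-36\right) + 10^{2} \left(5 - 36\right)\right)}{10}\right) \left(1750 + 649\right) = \left(\sqrt{2} i \sqrt{35} + 4 \cdot \frac{1}{10} \left(10 - 72 + 100 \left(-31\right)\right)\right) 2399 = \left(i \sqrt{70} + 4 \cdot \frac{1}{10} \left(10 - 72 - 3100\right)\right) 2399 = \left(i \sqrt{70} + 4 \cdot \frac{1}{10} \left(-3162\right)\right) 2399 = \left(i \sqrt{70} - \frac{6324}{5}\right) 2399 = \left(- \frac{6324}{5} + i \sqrt{70}\right) 2399 = - \frac{15171276}{5} + 2399 i \sqrt{70}$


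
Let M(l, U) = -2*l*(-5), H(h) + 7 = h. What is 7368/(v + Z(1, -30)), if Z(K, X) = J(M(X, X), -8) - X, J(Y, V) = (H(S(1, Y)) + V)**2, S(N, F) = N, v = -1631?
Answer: -7368/1405 ≈ -5.2441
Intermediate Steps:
H(h) = -7 + h
M(l, U) = 10*l
J(Y, V) = (-6 + V)**2 (J(Y, V) = ((-7 + 1) + V)**2 = (-6 + V)**2)
Z(K, X) = 196 - X (Z(K, X) = (-6 - 8)**2 - X = (-14)**2 - X = 196 - X)
7368/(v + Z(1, -30)) = 7368/(-1631 + (196 - 1*(-30))) = 7368/(-1631 + (196 + 30)) = 7368/(-1631 + 226) = 7368/(-1405) = 7368*(-1/1405) = -7368/1405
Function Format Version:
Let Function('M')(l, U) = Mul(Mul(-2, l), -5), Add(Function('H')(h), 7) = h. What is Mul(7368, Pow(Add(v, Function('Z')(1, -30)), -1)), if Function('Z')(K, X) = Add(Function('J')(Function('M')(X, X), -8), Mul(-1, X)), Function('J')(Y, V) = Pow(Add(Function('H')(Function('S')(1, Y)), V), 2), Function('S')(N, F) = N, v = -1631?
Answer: Rational(-7368, 1405) ≈ -5.2441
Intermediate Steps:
Function('H')(h) = Add(-7, h)
Function('M')(l, U) = Mul(10, l)
Function('J')(Y, V) = Pow(Add(-6, V), 2) (Function('J')(Y, V) = Pow(Add(Add(-7, 1), V), 2) = Pow(Add(-6, V), 2))
Function('Z')(K, X) = Add(196, Mul(-1, X)) (Function('Z')(K, X) = Add(Pow(Add(-6, -8), 2), Mul(-1, X)) = Add(Pow(-14, 2), Mul(-1, X)) = Add(196, Mul(-1, X)))
Mul(7368, Pow(Add(v, Function('Z')(1, -30)), -1)) = Mul(7368, Pow(Add(-1631, Add(196, Mul(-1, -30))), -1)) = Mul(7368, Pow(Add(-1631, Add(196, 30)), -1)) = Mul(7368, Pow(Add(-1631, 226), -1)) = Mul(7368, Pow(-1405, -1)) = Mul(7368, Rational(-1, 1405)) = Rational(-7368, 1405)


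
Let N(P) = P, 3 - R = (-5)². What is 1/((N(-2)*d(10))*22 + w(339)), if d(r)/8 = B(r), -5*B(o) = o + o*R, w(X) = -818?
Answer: -1/15602 ≈ -6.4094e-5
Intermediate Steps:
R = -22 (R = 3 - 1*(-5)² = 3 - 1*25 = 3 - 25 = -22)
B(o) = 21*o/5 (B(o) = -(o + o*(-22))/5 = -(o - 22*o)/5 = -(-21)*o/5 = 21*o/5)
d(r) = 168*r/5 (d(r) = 8*(21*r/5) = 168*r/5)
1/((N(-2)*d(10))*22 + w(339)) = 1/(-336*10/5*22 - 818) = 1/(-2*336*22 - 818) = 1/(-672*22 - 818) = 1/(-14784 - 818) = 1/(-15602) = -1/15602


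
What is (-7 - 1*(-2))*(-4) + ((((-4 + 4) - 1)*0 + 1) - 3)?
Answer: 18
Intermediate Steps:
(-7 - 1*(-2))*(-4) + ((((-4 + 4) - 1)*0 + 1) - 3) = (-7 + 2)*(-4) + (((0 - 1)*0 + 1) - 3) = -5*(-4) + ((-1*0 + 1) - 3) = 20 + ((0 + 1) - 3) = 20 + (1 - 3) = 20 - 2 = 18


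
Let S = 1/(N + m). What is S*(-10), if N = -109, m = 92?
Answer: 10/17 ≈ 0.58823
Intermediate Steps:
S = -1/17 (S = 1/(-109 + 92) = 1/(-17) = -1/17 ≈ -0.058824)
S*(-10) = -1/17*(-10) = 10/17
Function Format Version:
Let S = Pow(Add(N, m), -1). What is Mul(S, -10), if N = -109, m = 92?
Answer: Rational(10, 17) ≈ 0.58823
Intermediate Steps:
S = Rational(-1, 17) (S = Pow(Add(-109, 92), -1) = Pow(-17, -1) = Rational(-1, 17) ≈ -0.058824)
Mul(S, -10) = Mul(Rational(-1, 17), -10) = Rational(10, 17)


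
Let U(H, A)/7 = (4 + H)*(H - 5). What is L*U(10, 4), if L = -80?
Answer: -39200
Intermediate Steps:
U(H, A) = 7*(-5 + H)*(4 + H) (U(H, A) = 7*((4 + H)*(H - 5)) = 7*((4 + H)*(-5 + H)) = 7*((-5 + H)*(4 + H)) = 7*(-5 + H)*(4 + H))
L*U(10, 4) = -80*(-140 - 7*10 + 7*10²) = -80*(-140 - 70 + 7*100) = -80*(-140 - 70 + 700) = -80*490 = -39200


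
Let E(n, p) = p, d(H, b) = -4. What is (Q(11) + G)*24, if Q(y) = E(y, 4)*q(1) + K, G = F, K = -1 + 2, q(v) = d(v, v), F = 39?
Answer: 576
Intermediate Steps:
q(v) = -4
K = 1
G = 39
Q(y) = -15 (Q(y) = 4*(-4) + 1 = -16 + 1 = -15)
(Q(11) + G)*24 = (-15 + 39)*24 = 24*24 = 576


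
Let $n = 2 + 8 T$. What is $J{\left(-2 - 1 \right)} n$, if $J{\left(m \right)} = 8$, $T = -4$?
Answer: $-240$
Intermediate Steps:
$n = -30$ ($n = 2 + 8 \left(-4\right) = 2 - 32 = -30$)
$J{\left(-2 - 1 \right)} n = 8 \left(-30\right) = -240$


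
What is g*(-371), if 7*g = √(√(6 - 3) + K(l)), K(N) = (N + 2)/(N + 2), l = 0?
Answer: -53*√(1 + √3) ≈ -87.603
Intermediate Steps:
K(N) = 1 (K(N) = (2 + N)/(2 + N) = 1)
g = √(1 + √3)/7 (g = √(√(6 - 3) + 1)/7 = √(√3 + 1)/7 = √(1 + √3)/7 ≈ 0.23613)
g*(-371) = (√(1 + √3)/7)*(-371) = -53*√(1 + √3)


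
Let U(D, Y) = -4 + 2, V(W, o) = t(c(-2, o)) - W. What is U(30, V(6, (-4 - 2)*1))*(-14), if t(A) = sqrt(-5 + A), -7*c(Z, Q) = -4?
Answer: 28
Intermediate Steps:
c(Z, Q) = 4/7 (c(Z, Q) = -1/7*(-4) = 4/7)
V(W, o) = -W + I*sqrt(217)/7 (V(W, o) = sqrt(-5 + 4/7) - W = sqrt(-31/7) - W = I*sqrt(217)/7 - W = -W + I*sqrt(217)/7)
U(D, Y) = -2
U(30, V(6, (-4 - 2)*1))*(-14) = -2*(-14) = 28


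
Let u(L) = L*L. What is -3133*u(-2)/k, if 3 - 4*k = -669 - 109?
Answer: -50128/781 ≈ -64.184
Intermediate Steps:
k = 781/4 (k = ¾ - (-669 - 109)/4 = ¾ - ¼*(-778) = ¾ + 389/2 = 781/4 ≈ 195.25)
u(L) = L²
-3133*u(-2)/k = -3133/(781/(4*((-2)²))) = -3133/((781/4)/4) = -3133/((781/4)*(¼)) = -3133/781/16 = -3133*16/781 = -50128/781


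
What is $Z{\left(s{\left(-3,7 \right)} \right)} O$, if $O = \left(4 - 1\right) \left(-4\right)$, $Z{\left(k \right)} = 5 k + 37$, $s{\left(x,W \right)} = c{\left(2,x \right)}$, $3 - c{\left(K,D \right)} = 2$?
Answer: $-504$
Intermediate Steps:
$c{\left(K,D \right)} = 1$ ($c{\left(K,D \right)} = 3 - 2 = 1$)
$s{\left(x,W \right)} = 1$
$Z{\left(k \right)} = 37 + 5 k$
$O = -12$ ($O = 3 \left(-4\right) = -12$)
$Z{\left(s{\left(-3,7 \right)} \right)} O = \left(37 + 5 \cdot 1\right) \left(-12\right) = \left(37 + 5\right) \left(-12\right) = 42 \left(-12\right) = -504$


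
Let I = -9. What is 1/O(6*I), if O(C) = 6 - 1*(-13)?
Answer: 1/19 ≈ 0.052632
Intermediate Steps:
O(C) = 19 (O(C) = 6 + 13 = 19)
1/O(6*I) = 1/19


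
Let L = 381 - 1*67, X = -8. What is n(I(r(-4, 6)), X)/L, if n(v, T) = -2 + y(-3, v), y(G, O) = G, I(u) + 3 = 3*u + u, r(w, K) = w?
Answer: -5/314 ≈ -0.015924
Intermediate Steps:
I(u) = -3 + 4*u (I(u) = -3 + (3*u + u) = -3 + 4*u)
L = 314 (L = 381 - 67 = 314)
n(v, T) = -5 (n(v, T) = -2 - 3 = -5)
n(I(r(-4, 6)), X)/L = -5/314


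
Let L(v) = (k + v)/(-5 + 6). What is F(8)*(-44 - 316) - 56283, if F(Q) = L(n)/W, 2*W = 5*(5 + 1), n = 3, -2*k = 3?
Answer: -56319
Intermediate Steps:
k = -3/2 (k = -½*3 = -3/2 ≈ -1.5000)
L(v) = -3/2 + v (L(v) = (-3/2 + v)/(-5 + 6) = (-3/2 + v)/1 = (-3/2 + v)*1 = -3/2 + v)
W = 15 (W = (5*(5 + 1))/2 = (5*6)/2 = (½)*30 = 15)
F(Q) = ⅒ (F(Q) = (-3/2 + 3)/15 = (3/2)*(1/15) = ⅒)
F(8)*(-44 - 316) - 56283 = (-44 - 316)/10 - 56283 = (⅒)*(-360) - 56283 = -36 - 56283 = -56319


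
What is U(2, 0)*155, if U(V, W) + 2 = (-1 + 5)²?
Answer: 2170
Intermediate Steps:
U(V, W) = 14 (U(V, W) = -2 + (-1 + 5)² = -2 + 4² = -2 + 16 = 14)
U(2, 0)*155 = 14*155 = 2170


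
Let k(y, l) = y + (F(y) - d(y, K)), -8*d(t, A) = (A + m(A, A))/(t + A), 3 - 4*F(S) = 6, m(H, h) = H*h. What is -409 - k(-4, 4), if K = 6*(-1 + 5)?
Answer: -408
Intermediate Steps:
K = 24 (K = 6*4 = 24)
F(S) = -3/4 (F(S) = 3/4 - 1/4*6 = 3/4 - 3/2 = -3/4)
d(t, A) = -(A + A**2)/(8*(A + t)) (d(t, A) = -(A + A*A)/(8*(t + A)) = -(A + A**2)/(8*(A + t)))
k(y, l) = -3/4 + y + 75/(24 + y) (k(y, l) = y + (-3/4 - 24*(-1 - 1*24)/(8*(24 + y))) = y + (-3/4 - 24*(-1 - 24)/(8*(24 + y))) = y + (-3/4 - 24*(-25)/(8*(24 + y))) = y + (-3/4 - (-75)/(24 + y)) = y + (-3/4 + 75/(24 + y)) = -3/4 + y + 75/(24 + y))
-409 - k(-4, 4) = -409 - (300 + (-3 + 4*(-4))*(24 - 4))/(4*(24 - 4)) = -409 - (300 + (-3 - 16)*20)/(4*20) = -409 - (300 - 19*20)/(4*20) = -409 - (300 - 380)/(4*20) = -409 - (-80)/(4*20) = -409 - 1*(-1) = -409 + 1 = -408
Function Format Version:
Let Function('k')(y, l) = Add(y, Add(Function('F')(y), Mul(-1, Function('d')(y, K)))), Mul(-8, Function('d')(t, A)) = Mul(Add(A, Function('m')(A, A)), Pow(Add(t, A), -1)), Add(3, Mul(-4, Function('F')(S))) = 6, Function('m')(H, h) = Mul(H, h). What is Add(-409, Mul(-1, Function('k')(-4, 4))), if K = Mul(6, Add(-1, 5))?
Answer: -408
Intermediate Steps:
K = 24 (K = Mul(6, 4) = 24)
Function('F')(S) = Rational(-3, 4) (Function('F')(S) = Add(Rational(3, 4), Mul(Rational(-1, 4), 6)) = Add(Rational(3, 4), Rational(-3, 2)) = Rational(-3, 4))
Function('d')(t, A) = Mul(Rational(-1, 8), Pow(Add(A, t), -1), Add(A, Pow(A, 2))) (Function('d')(t, A) = Mul(Rational(-1, 8), Mul(Add(A, Mul(A, A)), Pow(Add(t, A), -1))) = Mul(Rational(-1, 8), Mul(Add(A, Pow(A, 2)), Pow(Add(A, t), -1))) = Mul(Rational(-1, 8), Mul(Pow(Add(A, t), -1), Add(A, Pow(A, 2)))) = Mul(Rational(-1, 8), Pow(Add(A, t), -1), Add(A, Pow(A, 2))))
Function('k')(y, l) = Add(Rational(-3, 4), y, Mul(75, Pow(Add(24, y), -1))) (Function('k')(y, l) = Add(y, Add(Rational(-3, 4), Mul(-1, Mul(Rational(1, 8), 24, Pow(Add(24, y), -1), Add(-1, Mul(-1, 24)))))) = Add(y, Add(Rational(-3, 4), Mul(-1, Mul(Rational(1, 8), 24, Pow(Add(24, y), -1), Add(-1, -24))))) = Add(y, Add(Rational(-3, 4), Mul(-1, Mul(Rational(1, 8), 24, Pow(Add(24, y), -1), -25)))) = Add(y, Add(Rational(-3, 4), Mul(-1, Mul(-75, Pow(Add(24, y), -1))))) = Add(y, Add(Rational(-3, 4), Mul(75, Pow(Add(24, y), -1)))) = Add(Rational(-3, 4), y, Mul(75, Pow(Add(24, y), -1))))
Add(-409, Mul(-1, Function('k')(-4, 4))) = Add(-409, Mul(-1, Mul(Rational(1, 4), Pow(Add(24, -4), -1), Add(300, Mul(Add(-3, Mul(4, -4)), Add(24, -4)))))) = Add(-409, Mul(-1, Mul(Rational(1, 4), Pow(20, -1), Add(300, Mul(Add(-3, -16), 20))))) = Add(-409, Mul(-1, Mul(Rational(1, 4), Rational(1, 20), Add(300, Mul(-19, 20))))) = Add(-409, Mul(-1, Mul(Rational(1, 4), Rational(1, 20), Add(300, -380)))) = Add(-409, Mul(-1, Mul(Rational(1, 4), Rational(1, 20), -80))) = Add(-409, Mul(-1, -1)) = Add(-409, 1) = -408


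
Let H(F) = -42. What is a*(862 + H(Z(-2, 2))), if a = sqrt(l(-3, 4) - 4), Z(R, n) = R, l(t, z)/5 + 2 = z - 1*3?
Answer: 2460*I ≈ 2460.0*I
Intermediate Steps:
l(t, z) = -25 + 5*z (l(t, z) = -10 + 5*(z - 1*3) = -10 + 5*(z - 3) = -10 + 5*(-3 + z) = -10 + (-15 + 5*z) = -25 + 5*z)
a = 3*I (a = sqrt((-25 + 5*4) - 4) = sqrt((-25 + 20) - 4) = sqrt(-5 - 4) = sqrt(-9) = 3*I ≈ 3.0*I)
a*(862 + H(Z(-2, 2))) = (3*I)*(862 - 42) = (3*I)*820 = 2460*I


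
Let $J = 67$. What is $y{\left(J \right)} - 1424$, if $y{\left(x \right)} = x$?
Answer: $-1357$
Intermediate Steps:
$y{\left(J \right)} - 1424 = 67 - 1424 = -1357$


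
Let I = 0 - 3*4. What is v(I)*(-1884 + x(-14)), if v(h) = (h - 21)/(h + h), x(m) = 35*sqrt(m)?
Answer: -5181/2 + 385*I*sqrt(14)/8 ≈ -2590.5 + 180.07*I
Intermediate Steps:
I = -12 (I = 0 - 12 = -12)
v(h) = (-21 + h)/(2*h) (v(h) = (-21 + h)/((2*h)) = (-21 + h)*(1/(2*h)) = (-21 + h)/(2*h))
v(I)*(-1884 + x(-14)) = ((1/2)*(-21 - 12)/(-12))*(-1884 + 35*sqrt(-14)) = ((1/2)*(-1/12)*(-33))*(-1884 + 35*(I*sqrt(14))) = 11*(-1884 + 35*I*sqrt(14))/8 = -5181/2 + 385*I*sqrt(14)/8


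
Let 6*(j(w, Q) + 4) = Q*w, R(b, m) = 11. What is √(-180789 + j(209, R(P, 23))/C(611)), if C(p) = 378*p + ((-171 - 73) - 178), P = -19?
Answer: I*√21618821898866199/345804 ≈ 425.19*I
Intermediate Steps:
j(w, Q) = -4 + Q*w/6 (j(w, Q) = -4 + (Q*w)/6 = -4 + Q*w/6)
C(p) = -422 + 378*p (C(p) = 378*p + (-244 - 178) = 378*p - 422 = -422 + 378*p)
√(-180789 + j(209, R(P, 23))/C(611)) = √(-180789 + (-4 + (⅙)*11*209)/(-422 + 378*611)) = √(-180789 + (-4 + 2299/6)/(-422 + 230958)) = √(-180789 + (2275/6)/230536) = √(-180789 + (2275/6)*(1/230536)) = √(-180789 + 2275/1383216) = √(-250070235149/1383216) = I*√21618821898866199/345804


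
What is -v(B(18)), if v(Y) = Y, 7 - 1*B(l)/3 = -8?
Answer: -45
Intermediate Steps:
B(l) = 45 (B(l) = 21 - 3*(-8) = 21 + 24 = 45)
-v(B(18)) = -1*45 = -45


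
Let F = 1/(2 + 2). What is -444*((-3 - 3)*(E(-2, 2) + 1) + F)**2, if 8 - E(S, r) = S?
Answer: -7677759/4 ≈ -1.9194e+6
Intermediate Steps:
F = 1/4 ≈ 0.25000
E(S, r) = 8 - S
-444*((-3 - 3)*(E(-2, 2) + 1) + F)**2 = -444*((-3 - 3)*((8 - 1*(-2)) + 1) + 1/4)**2 = -444*(-6*((8 + 2) + 1) + 1/4)**2 = -444*(-6*(10 + 1) + 1/4)**2 = -444*(-6*11 + 1/4)**2 = -444*(-66 + 1/4)**2 = -444*(-263/4)**2 = -444*69169/16 = -7677759/4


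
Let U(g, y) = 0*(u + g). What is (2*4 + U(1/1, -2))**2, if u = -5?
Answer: 64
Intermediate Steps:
U(g, y) = 0 (U(g, y) = 0*(-5 + g) = 0)
(2*4 + U(1/1, -2))**2 = (2*4 + 0)**2 = (8 + 0)**2 = 8**2 = 64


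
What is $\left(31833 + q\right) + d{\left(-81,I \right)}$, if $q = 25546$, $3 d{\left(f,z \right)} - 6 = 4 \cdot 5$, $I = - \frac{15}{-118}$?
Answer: $\frac{172163}{3} \approx 57388.0$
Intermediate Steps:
$I = \frac{15}{118}$ ($I = \left(-15\right) \left(- \frac{1}{118}\right) = \frac{15}{118} \approx 0.12712$)
$d{\left(f,z \right)} = \frac{26}{3}$ ($d{\left(f,z \right)} = 2 + \frac{4 \cdot 5}{3} = 2 + \frac{1}{3} \cdot 20 = 2 + \frac{20}{3} = \frac{26}{3}$)
$\left(31833 + q\right) + d{\left(-81,I \right)} = \left(31833 + 25546\right) + \frac{26}{3} = 57379 + \frac{26}{3} = \frac{172163}{3}$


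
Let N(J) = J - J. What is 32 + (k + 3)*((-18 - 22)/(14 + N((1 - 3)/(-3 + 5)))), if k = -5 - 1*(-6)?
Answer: 144/7 ≈ 20.571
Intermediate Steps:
k = 1 (k = -5 + 6 = 1)
N(J) = 0
32 + (k + 3)*((-18 - 22)/(14 + N((1 - 3)/(-3 + 5)))) = 32 + (1 + 3)*((-18 - 22)/(14 + 0)) = 32 + 4*(-40/14) = 32 + 4*(-40*1/14) = 32 + 4*(-20/7) = 32 - 80/7 = 144/7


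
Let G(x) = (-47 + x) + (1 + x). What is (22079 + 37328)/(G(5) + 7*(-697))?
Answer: -59407/4915 ≈ -12.087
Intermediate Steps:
G(x) = -46 + 2*x
(22079 + 37328)/(G(5) + 7*(-697)) = (22079 + 37328)/((-46 + 2*5) + 7*(-697)) = 59407/((-46 + 10) - 4879) = 59407/(-36 - 4879) = 59407/(-4915) = 59407*(-1/4915) = -59407/4915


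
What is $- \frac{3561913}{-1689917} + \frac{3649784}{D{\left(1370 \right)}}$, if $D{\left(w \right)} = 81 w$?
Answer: $\frac{3281548756769}{93765044745} \approx 34.998$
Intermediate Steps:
$- \frac{3561913}{-1689917} + \frac{3649784}{D{\left(1370 \right)}} = - \frac{3561913}{-1689917} + \frac{3649784}{81 \cdot 1370} = \left(-3561913\right) \left(- \frac{1}{1689917}\right) + \frac{3649784}{110970} = \frac{3561913}{1689917} + 3649784 \cdot \frac{1}{110970} = \frac{3561913}{1689917} + \frac{1824892}{55485} = \frac{3281548756769}{93765044745}$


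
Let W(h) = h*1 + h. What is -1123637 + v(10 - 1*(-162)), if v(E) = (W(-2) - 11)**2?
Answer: -1123412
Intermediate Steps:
W(h) = 2*h (W(h) = h + h = 2*h)
v(E) = 225 (v(E) = (2*(-2) - 11)**2 = (-4 - 11)**2 = (-15)**2 = 225)
-1123637 + v(10 - 1*(-162)) = -1123637 + 225 = -1123412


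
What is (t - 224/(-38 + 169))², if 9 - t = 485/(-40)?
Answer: 414000409/1098304 ≈ 376.95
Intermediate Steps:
t = 169/8 (t = 9 - 485/(-40) = 9 - 485*(-1)/40 = 9 - 1*(-97/8) = 9 + 97/8 = 169/8 ≈ 21.125)
(t - 224/(-38 + 169))² = (169/8 - 224/(-38 + 169))² = (169/8 - 224/131)² = (20347/1048)² = 414000409/1098304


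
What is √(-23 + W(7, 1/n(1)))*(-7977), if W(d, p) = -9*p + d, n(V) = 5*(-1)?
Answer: -7977*I*√355/5 ≈ -30060.0*I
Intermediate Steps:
n(V) = -5
W(d, p) = d - 9*p
√(-23 + W(7, 1/n(1)))*(-7977) = √(-23 + (7 - 9/(-5)))*(-7977) = √(-23 + (7 - 9*(-1)/5))*(-7977) = √(-23 + (7 - 9*(-⅕)))*(-7977) = √(-23 + (7 + 9/5))*(-7977) = √(-23 + 44/5)*(-7977) = √(-71/5)*(-7977) = (I*√355/5)*(-7977) = -7977*I*√355/5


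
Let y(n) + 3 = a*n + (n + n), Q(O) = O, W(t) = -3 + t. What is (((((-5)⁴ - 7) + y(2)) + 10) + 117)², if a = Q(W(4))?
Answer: 559504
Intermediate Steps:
a = 1 (a = -3 + 4 = 1)
y(n) = -3 + 3*n (y(n) = -3 + (1*n + (n + n)) = -3 + (n + 2*n) = -3 + 3*n)
(((((-5)⁴ - 7) + y(2)) + 10) + 117)² = (((((-5)⁴ - 7) + (-3 + 3*2)) + 10) + 117)² = ((((625 - 7) + (-3 + 6)) + 10) + 117)² = (((618 + 3) + 10) + 117)² = ((621 + 10) + 117)² = (631 + 117)² = 748² = 559504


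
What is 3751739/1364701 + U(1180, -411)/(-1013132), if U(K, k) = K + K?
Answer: 949446535547/345655563383 ≈ 2.7468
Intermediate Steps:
U(K, k) = 2*K
3751739/1364701 + U(1180, -411)/(-1013132) = 3751739/1364701 + (2*1180)/(-1013132) = 3751739*(1/1364701) + 2360*(-1/1013132) = 3751739/1364701 - 590/253283 = 949446535547/345655563383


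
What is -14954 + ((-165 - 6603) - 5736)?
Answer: -27458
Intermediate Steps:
-14954 + ((-165 - 6603) - 5736) = -14954 + (-6768 - 5736) = -14954 - 12504 = -27458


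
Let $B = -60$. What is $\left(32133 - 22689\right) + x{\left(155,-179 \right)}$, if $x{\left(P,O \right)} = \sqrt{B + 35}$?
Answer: $9444 + 5 i \approx 9444.0 + 5.0 i$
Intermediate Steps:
$x{\left(P,O \right)} = 5 i$ ($x{\left(P,O \right)} = \sqrt{-60 + 35} = \sqrt{-25} = 5 i$)
$\left(32133 - 22689\right) + x{\left(155,-179 \right)} = \left(32133 - 22689\right) + 5 i = 9444 + 5 i$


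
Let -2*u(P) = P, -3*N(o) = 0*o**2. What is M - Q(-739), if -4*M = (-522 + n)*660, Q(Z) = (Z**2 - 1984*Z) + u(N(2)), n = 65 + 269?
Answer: -1981277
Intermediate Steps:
n = 334
N(o) = 0 (N(o) = -0*o**2 = -1/3*0 = 0)
u(P) = -P/2
Q(Z) = Z**2 - 1984*Z (Q(Z) = (Z**2 - 1984*Z) - 1/2*0 = (Z**2 - 1984*Z) + 0 = Z**2 - 1984*Z)
M = 31020 (M = -(-522 + 334)*660/4 = -(-47)*660 = -1/4*(-124080) = 31020)
M - Q(-739) = 31020 - (-739)*(-1984 - 739) = 31020 - (-739)*(-2723) = 31020 - 1*2012297 = 31020 - 2012297 = -1981277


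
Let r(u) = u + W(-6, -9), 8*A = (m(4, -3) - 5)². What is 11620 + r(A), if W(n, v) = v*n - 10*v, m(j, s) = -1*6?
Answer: 94233/8 ≈ 11779.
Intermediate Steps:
m(j, s) = -6
W(n, v) = -10*v + n*v (W(n, v) = n*v - 10*v = -10*v + n*v)
A = 121/8 (A = (-6 - 5)²/8 = (⅛)*(-11)² = (⅛)*121 = 121/8 ≈ 15.125)
r(u) = 144 + u (r(u) = u - 9*(-10 - 6) = u - 9*(-16) = u + 144 = 144 + u)
11620 + r(A) = 11620 + (144 + 121/8) = 11620 + 1273/8 = 94233/8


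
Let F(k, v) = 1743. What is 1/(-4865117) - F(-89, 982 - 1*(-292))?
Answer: -8479898932/4865117 ≈ -1743.0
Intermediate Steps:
1/(-4865117) - F(-89, 982 - 1*(-292)) = 1/(-4865117) - 1*1743 = -1/4865117 - 1743 = -8479898932/4865117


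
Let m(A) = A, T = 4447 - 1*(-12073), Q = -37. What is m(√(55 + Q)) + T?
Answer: 16520 + 3*√2 ≈ 16524.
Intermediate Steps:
T = 16520 (T = 4447 + 12073 = 16520)
m(√(55 + Q)) + T = √(55 - 37) + 16520 = √18 + 16520 = 3*√2 + 16520 = 16520 + 3*√2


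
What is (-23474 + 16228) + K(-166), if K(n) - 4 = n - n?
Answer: -7242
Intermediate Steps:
K(n) = 4 (K(n) = 4 + (n - n) = 4 + 0 = 4)
(-23474 + 16228) + K(-166) = (-23474 + 16228) + 4 = -7246 + 4 = -7242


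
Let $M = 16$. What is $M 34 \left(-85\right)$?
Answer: $-46240$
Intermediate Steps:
$M 34 \left(-85\right) = 16 \cdot 34 \left(-85\right) = 544 \left(-85\right) = -46240$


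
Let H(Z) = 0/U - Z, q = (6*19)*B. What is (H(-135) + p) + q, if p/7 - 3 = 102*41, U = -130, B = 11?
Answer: 30684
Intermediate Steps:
q = 1254 (q = (6*19)*11 = 114*11 = 1254)
H(Z) = -Z (H(Z) = 0/(-130) - Z = 0*(-1/130) - Z = 0 - Z = -Z)
p = 29295 (p = 21 + 7*(102*41) = 21 + 7*4182 = 21 + 29274 = 29295)
(H(-135) + p) + q = (-1*(-135) + 29295) + 1254 = (135 + 29295) + 1254 = 29430 + 1254 = 30684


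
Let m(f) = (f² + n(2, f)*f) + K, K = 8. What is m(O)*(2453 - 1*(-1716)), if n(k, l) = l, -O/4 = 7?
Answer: 6570344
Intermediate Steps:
O = -28 (O = -4*7 = -28)
m(f) = 8 + 2*f² (m(f) = (f² + f*f) + 8 = (f² + f²) + 8 = 2*f² + 8 = 8 + 2*f²)
m(O)*(2453 - 1*(-1716)) = (8 + 2*(-28)²)*(2453 - 1*(-1716)) = (8 + 2*784)*(2453 + 1716) = (8 + 1568)*4169 = 1576*4169 = 6570344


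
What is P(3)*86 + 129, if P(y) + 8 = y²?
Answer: 215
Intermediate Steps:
P(y) = -8 + y²
P(3)*86 + 129 = (-8 + 3²)*86 + 129 = (-8 + 9)*86 + 129 = 1*86 + 129 = 86 + 129 = 215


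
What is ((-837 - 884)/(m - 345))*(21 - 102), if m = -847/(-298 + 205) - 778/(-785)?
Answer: -10176970005/24449476 ≈ -416.25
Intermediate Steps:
m = 737249/73005 (m = -847/(-93) - 778*(-1/785) = -847*(-1/93) + 778/785 = 847/93 + 778/785 = 737249/73005 ≈ 10.099)
((-837 - 884)/(m - 345))*(21 - 102) = ((-837 - 884)/(737249/73005 - 345))*(21 - 102) = -1721/(-24449476/73005)*(-81) = -1721*(-73005/24449476)*(-81) = (125641605/24449476)*(-81) = -10176970005/24449476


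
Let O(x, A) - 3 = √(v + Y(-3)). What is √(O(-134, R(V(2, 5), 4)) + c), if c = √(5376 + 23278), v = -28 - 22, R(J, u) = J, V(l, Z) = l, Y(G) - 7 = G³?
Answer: √(3 + √28654 + I*√70) ≈ 13.129 + 0.31863*I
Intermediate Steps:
Y(G) = 7 + G³
v = -50
O(x, A) = 3 + I*√70 (O(x, A) = 3 + √(-50 + (7 + (-3)³)) = 3 + √(-50 + (7 - 27)) = 3 + √(-50 - 20) = 3 + √(-70) = 3 + I*√70)
c = √28654 ≈ 169.27
√(O(-134, R(V(2, 5), 4)) + c) = √((3 + I*√70) + √28654) = √(3 + √28654 + I*√70)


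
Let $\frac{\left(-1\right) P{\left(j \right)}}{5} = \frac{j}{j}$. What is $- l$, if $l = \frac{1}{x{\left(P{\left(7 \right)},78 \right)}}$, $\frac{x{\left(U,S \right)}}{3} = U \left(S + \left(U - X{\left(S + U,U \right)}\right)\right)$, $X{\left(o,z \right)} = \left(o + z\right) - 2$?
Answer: $\frac{1}{105} \approx 0.0095238$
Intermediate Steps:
$X{\left(o,z \right)} = -2 + o + z$
$P{\left(j \right)} = -5$ ($P{\left(j \right)} = - 5 \frac{j}{j} = \left(-5\right) 1 = -5$)
$x{\left(U,S \right)} = 3 U \left(2 - U\right)$ ($x{\left(U,S \right)} = 3 U \left(S - \left(-2 + S + U\right)\right) = 3 U \left(2 - U\right)$)
$l = - \frac{1}{105}$ ($l = \frac{1}{3 \left(-5\right) \left(2 - -5\right)} = \frac{1}{3 \left(-5\right) \left(2 + 5\right)} = \frac{1}{3 \left(-5\right) 7} = \frac{1}{-105} = - \frac{1}{105} \approx -0.0095238$)
$- l = \left(-1\right) \left(- \frac{1}{105}\right) = \frac{1}{105}$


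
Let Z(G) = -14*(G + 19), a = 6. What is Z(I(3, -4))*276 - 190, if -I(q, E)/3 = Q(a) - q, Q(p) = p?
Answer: -38830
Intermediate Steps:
I(q, E) = -18 + 3*q (I(q, E) = -3*(6 - q) = -18 + 3*q)
Z(G) = -266 - 14*G (Z(G) = -14*(19 + G) = -266 - 14*G)
Z(I(3, -4))*276 - 190 = (-266 - 14*(-18 + 3*3))*276 - 190 = (-266 - 14*(-18 + 9))*276 - 190 = (-266 - 14*(-9))*276 - 190 = (-266 + 126)*276 - 190 = -140*276 - 190 = -38640 - 190 = -38830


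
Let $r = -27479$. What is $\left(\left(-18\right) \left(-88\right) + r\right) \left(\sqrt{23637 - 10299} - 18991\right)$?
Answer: $491771945 - 77685 \sqrt{1482} \approx 4.8878 \cdot 10^{8}$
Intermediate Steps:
$\left(\left(-18\right) \left(-88\right) + r\right) \left(\sqrt{23637 - 10299} - 18991\right) = \left(\left(-18\right) \left(-88\right) - 27479\right) \left(\sqrt{23637 - 10299} - 18991\right) = \left(1584 - 27479\right) \left(\sqrt{13338} - 18991\right) = - 25895 \left(3 \sqrt{1482} - 18991\right) = - 25895 \left(-18991 + 3 \sqrt{1482}\right) = 491771945 - 77685 \sqrt{1482}$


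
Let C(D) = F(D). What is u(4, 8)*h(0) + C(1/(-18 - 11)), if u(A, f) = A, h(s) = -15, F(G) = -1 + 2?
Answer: -59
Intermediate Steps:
F(G) = 1
C(D) = 1
u(4, 8)*h(0) + C(1/(-18 - 11)) = 4*(-15) + 1 = -60 + 1 = -59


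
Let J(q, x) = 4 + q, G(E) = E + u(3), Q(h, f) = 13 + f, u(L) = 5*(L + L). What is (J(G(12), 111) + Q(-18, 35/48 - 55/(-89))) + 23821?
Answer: 102021115/4272 ≈ 23881.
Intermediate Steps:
u(L) = 10*L (u(L) = 5*(2*L) = 10*L)
G(E) = 30 + E (G(E) = E + 10*3 = E + 30 = 30 + E)
(J(G(12), 111) + Q(-18, 35/48 - 55/(-89))) + 23821 = ((4 + (30 + 12)) + (13 + (35/48 - 55/(-89)))) + 23821 = ((4 + 42) + (13 + (35*(1/48) - 55*(-1/89)))) + 23821 = (46 + (13 + (35/48 + 55/89))) + 23821 = (46 + (13 + 5755/4272)) + 23821 = (46 + 61291/4272) + 23821 = 257803/4272 + 23821 = 102021115/4272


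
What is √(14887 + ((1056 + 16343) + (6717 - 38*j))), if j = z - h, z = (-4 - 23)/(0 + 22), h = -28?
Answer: √4596262/11 ≈ 194.90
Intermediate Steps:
z = -27/22 ≈ -1.2273
j = 589/22 (j = -27/22 - 1*(-28) = -27/22 + 28 = 589/22 ≈ 26.773)
√(14887 + ((1056 + 16343) + (6717 - 38*j))) = √(14887 + ((1056 + 16343) + (6717 - 38*589/22))) = √(14887 + (17399 + (6717 - 11191/11))) = √(14887 + (17399 + 62696/11)) = √(14887 + 254085/11) = √(417842/11) = √4596262/11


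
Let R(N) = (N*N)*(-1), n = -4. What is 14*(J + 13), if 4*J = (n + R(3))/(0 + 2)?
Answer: 637/4 ≈ 159.25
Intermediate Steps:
R(N) = -N² (R(N) = N²*(-1) = -N²)
J = -13/8 (J = ((-4 - 1*3²)/(0 + 2))/4 = ((-4 - 1*9)/2)/4 = ((-4 - 9)*(½))/4 = (-13*½)/4 = (¼)*(-13/2) = -13/8 ≈ -1.6250)
14*(J + 13) = 14*(-13/8 + 13) = 14*(91/8) = 637/4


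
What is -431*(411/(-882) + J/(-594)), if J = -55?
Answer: 212914/1323 ≈ 160.93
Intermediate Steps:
-431*(411/(-882) + J/(-594)) = -431*(411/(-882) - 55/(-594)) = -431*(411*(-1/882) - 55*(-1/594)) = -431*(-137/294 + 5/54) = -431*(-494/1323) = 212914/1323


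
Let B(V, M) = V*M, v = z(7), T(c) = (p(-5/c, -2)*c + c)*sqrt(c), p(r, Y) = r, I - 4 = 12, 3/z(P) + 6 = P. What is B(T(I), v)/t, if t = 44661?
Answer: 44/14887 ≈ 0.0029556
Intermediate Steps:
z(P) = 3/(-6 + P)
I = 16 (I = 4 + 12 = 16)
T(c) = sqrt(c)*(-5 + c) (T(c) = ((-5/c)*c + c)*sqrt(c) = (-5 + c)*sqrt(c) = sqrt(c)*(-5 + c))
v = 3 (v = 3/(-6 + 7) = 3/1 = 3*1 = 3)
B(V, M) = M*V
B(T(I), v)/t = (3*(sqrt(16)*(-5 + 16)))/44661 = (3*(4*11))*(1/44661) = (3*44)*(1/44661) = 132*(1/44661) = 44/14887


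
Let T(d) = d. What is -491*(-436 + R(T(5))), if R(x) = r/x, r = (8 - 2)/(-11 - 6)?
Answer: 18199406/85 ≈ 2.1411e+5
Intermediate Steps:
r = -6/17 (r = 6/(-17) = 6*(-1/17) = -6/17 ≈ -0.35294)
R(x) = -6/(17*x)
-491*(-436 + R(T(5))) = -491*(-436 - 6/17/5) = -491*(-436 - 6/17*1/5) = -491*(-436 - 6/85) = -491*(-37066/85) = 18199406/85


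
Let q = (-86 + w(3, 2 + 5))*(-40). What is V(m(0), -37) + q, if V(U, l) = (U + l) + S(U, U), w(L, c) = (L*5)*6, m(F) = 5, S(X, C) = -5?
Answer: -197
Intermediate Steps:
w(L, c) = 30*L (w(L, c) = (5*L)*6 = 30*L)
V(U, l) = -5 + U + l (V(U, l) = (U + l) - 5 = -5 + U + l)
q = -160 (q = (-86 + 30*3)*(-40) = (-86 + 90)*(-40) = 4*(-40) = -160)
V(m(0), -37) + q = (-5 + 5 - 37) - 160 = -37 - 160 = -197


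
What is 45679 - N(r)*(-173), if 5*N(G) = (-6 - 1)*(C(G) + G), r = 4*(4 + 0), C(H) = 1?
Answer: 207808/5 ≈ 41562.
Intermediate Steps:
r = 16 (r = 4*4 = 16)
N(G) = -7/5 - 7*G/5 (N(G) = ((-6 - 1)*(1 + G))/5 = (-7*(1 + G))/5 = (-7 - 7*G)/5 = -7/5 - 7*G/5)
45679 - N(r)*(-173) = 45679 - (-7/5 - 7/5*16)*(-173) = 45679 - (-7/5 - 112/5)*(-173) = 45679 - (-119)*(-173)/5 = 45679 - 1*20587/5 = 45679 - 20587/5 = 207808/5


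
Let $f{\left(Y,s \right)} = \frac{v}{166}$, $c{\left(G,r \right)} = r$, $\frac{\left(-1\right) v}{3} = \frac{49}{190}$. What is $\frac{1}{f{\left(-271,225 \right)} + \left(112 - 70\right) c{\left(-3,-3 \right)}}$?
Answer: $- \frac{31540}{3974187} \approx -0.0079362$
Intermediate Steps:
$v = - \frac{147}{190}$ ($v = - 3 \cdot \frac{49}{190} = - 3 \cdot 49 \cdot \frac{1}{190} = \left(-3\right) \frac{49}{190} = - \frac{147}{190} \approx -0.77368$)
$f{\left(Y,s \right)} = - \frac{147}{31540}$ ($f{\left(Y,s \right)} = - \frac{147}{190 \cdot 166} = \left(- \frac{147}{190}\right) \frac{1}{166} = - \frac{147}{31540}$)
$\frac{1}{f{\left(-271,225 \right)} + \left(112 - 70\right) c{\left(-3,-3 \right)}} = \frac{1}{- \frac{147}{31540} + \left(112 - 70\right) \left(-3\right)} = \frac{1}{- \frac{147}{31540} + 42 \left(-3\right)} = \frac{1}{- \frac{147}{31540} - 126} = \frac{1}{- \frac{3974187}{31540}} = - \frac{31540}{3974187}$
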